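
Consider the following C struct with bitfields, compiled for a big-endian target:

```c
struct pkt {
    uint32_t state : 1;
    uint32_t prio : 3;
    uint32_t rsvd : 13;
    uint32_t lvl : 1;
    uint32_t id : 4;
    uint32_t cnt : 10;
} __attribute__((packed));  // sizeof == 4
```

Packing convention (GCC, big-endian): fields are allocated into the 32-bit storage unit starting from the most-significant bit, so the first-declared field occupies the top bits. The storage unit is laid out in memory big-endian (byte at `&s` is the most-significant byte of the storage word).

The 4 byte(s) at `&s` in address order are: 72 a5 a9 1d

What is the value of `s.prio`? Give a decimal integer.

7

[0]=0x72 [1]=0xa5 [2]=0xa9 [3]=0x1d (big-endian) → word 0x72a5a91d
state:1 @ bit 31 → (0x72a5a91d>>31)&0x1 = 0x0
prio:3 @ bit 28 → (0x72a5a91d>>28)&0x7 = 0x7  ←
rsvd:13 @ bit 15 → (0x72a5a91d>>15)&0x1fff = 0x54b
lvl:1 @ bit 14 → (0x72a5a91d>>14)&0x1 = 0x0
id:4 @ bit 10 → (0x72a5a91d>>10)&0xf = 0xa
cnt:10 @ bit 0 → (0x72a5a91d>>0)&0x3ff = 0x11d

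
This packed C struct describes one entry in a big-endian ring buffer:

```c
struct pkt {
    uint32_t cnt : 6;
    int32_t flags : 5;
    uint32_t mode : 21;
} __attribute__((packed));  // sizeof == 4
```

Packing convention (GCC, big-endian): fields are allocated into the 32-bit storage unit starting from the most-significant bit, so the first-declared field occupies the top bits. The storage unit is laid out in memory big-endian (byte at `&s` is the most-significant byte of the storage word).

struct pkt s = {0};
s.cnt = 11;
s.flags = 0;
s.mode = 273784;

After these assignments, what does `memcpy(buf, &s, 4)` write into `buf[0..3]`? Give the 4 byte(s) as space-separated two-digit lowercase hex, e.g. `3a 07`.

2c 04 2d 78

[26+:6] cnt=11 & 0x3f = 0xb; word=0x2c000000
[21+:5] flags=0 & 0x1f = 0x0; word=0x2c000000
[0+:21] mode=273784 & 0x1fffff = 0x42d78; word=0x2c042d78
word = 0x2c042d78 → big-endian bytes:
  [0]=0x2c  [1]=0x04  [2]=0x2d  [3]=0x78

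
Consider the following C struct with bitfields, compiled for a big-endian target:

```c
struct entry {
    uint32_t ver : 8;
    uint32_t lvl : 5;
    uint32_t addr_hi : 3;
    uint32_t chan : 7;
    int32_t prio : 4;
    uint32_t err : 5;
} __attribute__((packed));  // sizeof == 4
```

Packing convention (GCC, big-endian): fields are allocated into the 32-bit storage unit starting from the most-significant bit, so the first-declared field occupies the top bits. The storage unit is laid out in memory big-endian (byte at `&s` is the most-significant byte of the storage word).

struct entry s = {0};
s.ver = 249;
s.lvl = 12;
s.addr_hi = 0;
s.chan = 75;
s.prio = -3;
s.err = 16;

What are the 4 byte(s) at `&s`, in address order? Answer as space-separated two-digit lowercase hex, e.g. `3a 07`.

ver (8b) val=249 bits=0xf9 at bit 24: 0xf9000000
lvl (5b) val=12 bits=0xc at bit 19: 0xf9600000
addr_hi (3b) val=0 bits=0x0 at bit 16: 0xf9600000
chan (7b) val=75 bits=0x4b at bit 9: 0xf9609600
prio (4b) val=-3 bits=0xd at bit 5: 0xf96097a0
err (5b) val=16 bits=0x10 at bit 0: 0xf96097b0
word = 0xf96097b0 → big-endian bytes:
  [0]=0xf9  [1]=0x60  [2]=0x97  [3]=0xb0

f9 60 97 b0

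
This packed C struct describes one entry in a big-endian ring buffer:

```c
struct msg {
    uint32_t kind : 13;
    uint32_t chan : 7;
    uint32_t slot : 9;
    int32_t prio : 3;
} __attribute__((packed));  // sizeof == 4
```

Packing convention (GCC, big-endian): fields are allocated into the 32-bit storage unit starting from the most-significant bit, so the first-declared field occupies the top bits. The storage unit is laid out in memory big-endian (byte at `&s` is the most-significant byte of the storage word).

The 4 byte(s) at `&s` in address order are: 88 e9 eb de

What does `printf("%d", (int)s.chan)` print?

30

[0]=0x88 [1]=0xe9 [2]=0xeb [3]=0xde (big-endian) → word 0x88e9ebde
kind:13 @ bit 19 → (0x88e9ebde>>19)&0x1fff = 0x111d
chan:7 @ bit 12 → (0x88e9ebde>>12)&0x7f = 0x1e  ←
slot:9 @ bit 3 → (0x88e9ebde>>3)&0x1ff = 0x17b
prio:3 @ bit 0 → (0x88e9ebde>>0)&0x7 = 0x6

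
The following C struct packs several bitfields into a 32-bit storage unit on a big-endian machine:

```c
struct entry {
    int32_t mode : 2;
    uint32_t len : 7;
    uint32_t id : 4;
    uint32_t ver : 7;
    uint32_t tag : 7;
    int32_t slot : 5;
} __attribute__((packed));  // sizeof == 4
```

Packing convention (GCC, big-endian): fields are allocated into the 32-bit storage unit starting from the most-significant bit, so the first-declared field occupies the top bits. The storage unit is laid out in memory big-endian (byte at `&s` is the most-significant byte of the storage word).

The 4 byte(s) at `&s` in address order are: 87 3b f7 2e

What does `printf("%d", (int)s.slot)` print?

[0]=0x87 [1]=0x3b [2]=0xf7 [3]=0x2e (big-endian) → word 0x873bf72e
mode [30+:2] = (word>>30) & 0x3 = 2
len [23+:7] = (word>>23) & 0x7f = 14
id [19+:4] = (word>>19) & 0xf = 7
ver [12+:7] = (word>>12) & 0x7f = 63
tag [5+:7] = (word>>5) & 0x7f = 57
slot [0+:5] = (word>>0) & 0x1f = 14  ←
slot signed 5b, MSB=0: value = 14

14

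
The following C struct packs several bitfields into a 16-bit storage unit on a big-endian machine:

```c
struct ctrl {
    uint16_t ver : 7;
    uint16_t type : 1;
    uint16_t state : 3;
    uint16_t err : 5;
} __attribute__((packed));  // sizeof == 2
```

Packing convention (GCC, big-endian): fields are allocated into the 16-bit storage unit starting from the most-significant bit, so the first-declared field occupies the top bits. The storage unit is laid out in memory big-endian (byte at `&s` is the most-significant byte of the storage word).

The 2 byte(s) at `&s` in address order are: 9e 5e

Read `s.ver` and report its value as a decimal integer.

[0]=0x9e [1]=0x5e (big-endian) → word 0x9e5e
ver:7 @ bit 9 → (0x9e5e>>9)&0x7f = 0x4f  ←
type:1 @ bit 8 → (0x9e5e>>8)&0x1 = 0x0
state:3 @ bit 5 → (0x9e5e>>5)&0x7 = 0x2
err:5 @ bit 0 → (0x9e5e>>0)&0x1f = 0x1e

79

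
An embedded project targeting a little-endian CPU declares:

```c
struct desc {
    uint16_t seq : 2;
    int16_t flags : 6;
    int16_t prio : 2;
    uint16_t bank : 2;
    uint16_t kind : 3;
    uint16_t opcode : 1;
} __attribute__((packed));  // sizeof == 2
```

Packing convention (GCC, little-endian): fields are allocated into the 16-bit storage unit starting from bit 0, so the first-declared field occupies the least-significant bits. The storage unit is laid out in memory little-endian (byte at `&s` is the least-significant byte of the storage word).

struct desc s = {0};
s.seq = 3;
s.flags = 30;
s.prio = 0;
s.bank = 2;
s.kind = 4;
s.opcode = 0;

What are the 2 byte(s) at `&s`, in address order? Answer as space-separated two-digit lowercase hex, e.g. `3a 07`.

7b 48

[0+:2] seq=3 & 0x3 = 0x3; word=0x0003
[2+:6] flags=30 & 0x3f = 0x1e; word=0x007b
[8+:2] prio=0 & 0x3 = 0x0; word=0x007b
[10+:2] bank=2 & 0x3 = 0x2; word=0x087b
[12+:3] kind=4 & 0x7 = 0x4; word=0x487b
[15+:1] opcode=0 & 0x1 = 0x0; word=0x487b
word = 0x487b → little-endian bytes:
  [0]=0x7b  [1]=0x48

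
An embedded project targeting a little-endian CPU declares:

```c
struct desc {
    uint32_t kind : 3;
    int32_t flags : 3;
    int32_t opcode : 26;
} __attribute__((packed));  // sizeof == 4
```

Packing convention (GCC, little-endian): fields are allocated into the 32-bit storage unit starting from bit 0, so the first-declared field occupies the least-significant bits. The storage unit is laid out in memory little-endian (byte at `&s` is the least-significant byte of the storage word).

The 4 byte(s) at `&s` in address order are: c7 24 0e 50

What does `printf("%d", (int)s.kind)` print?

7

[0]=0xc7 [1]=0x24 [2]=0x0e [3]=0x50 (little-endian) → word 0x500e24c7
kind:3 @ bit 0 → (0x500e24c7>>0)&0x7 = 0x7  ←
flags:3 @ bit 3 → (0x500e24c7>>3)&0x7 = 0x0
opcode:26 @ bit 6 → (0x500e24c7>>6)&0x3ffffff = 0x1403893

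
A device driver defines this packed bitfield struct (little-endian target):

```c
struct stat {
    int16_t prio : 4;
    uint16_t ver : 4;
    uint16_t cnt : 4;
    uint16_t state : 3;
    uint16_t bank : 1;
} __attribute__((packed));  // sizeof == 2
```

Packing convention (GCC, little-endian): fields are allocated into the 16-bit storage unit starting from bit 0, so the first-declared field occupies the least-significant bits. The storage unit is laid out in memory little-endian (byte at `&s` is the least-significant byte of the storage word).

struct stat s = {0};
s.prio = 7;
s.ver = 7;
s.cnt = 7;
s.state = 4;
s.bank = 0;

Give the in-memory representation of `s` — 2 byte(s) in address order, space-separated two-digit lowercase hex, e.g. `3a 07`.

77 47

prio:4 = 7 → 0x7 << 0 → word 0x0007
ver:4 = 7 → 0x7 << 4 → word 0x0077
cnt:4 = 7 → 0x7 << 8 → word 0x0777
state:3 = 4 → 0x4 << 12 → word 0x4777
bank:1 = 0 → 0x0 << 15 → word 0x4777
word = 0x4777 → little-endian bytes:
  [0]=0x77  [1]=0x47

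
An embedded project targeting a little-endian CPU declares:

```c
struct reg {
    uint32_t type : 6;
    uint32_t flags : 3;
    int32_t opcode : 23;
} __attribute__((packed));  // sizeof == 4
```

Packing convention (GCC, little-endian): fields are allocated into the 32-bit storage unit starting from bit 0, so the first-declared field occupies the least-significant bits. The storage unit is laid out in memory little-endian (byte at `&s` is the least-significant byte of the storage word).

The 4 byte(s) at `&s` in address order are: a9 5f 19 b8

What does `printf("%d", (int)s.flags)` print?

[0]=0xa9 [1]=0x5f [2]=0x19 [3]=0xb8 (little-endian) → word 0xb8195fa9
type [0+:6] = (word>>0) & 0x3f = 41
flags [6+:3] = (word>>6) & 0x7 = 6  ←
opcode [9+:23] = (word>>9) & 0x7fffff = 6032559

6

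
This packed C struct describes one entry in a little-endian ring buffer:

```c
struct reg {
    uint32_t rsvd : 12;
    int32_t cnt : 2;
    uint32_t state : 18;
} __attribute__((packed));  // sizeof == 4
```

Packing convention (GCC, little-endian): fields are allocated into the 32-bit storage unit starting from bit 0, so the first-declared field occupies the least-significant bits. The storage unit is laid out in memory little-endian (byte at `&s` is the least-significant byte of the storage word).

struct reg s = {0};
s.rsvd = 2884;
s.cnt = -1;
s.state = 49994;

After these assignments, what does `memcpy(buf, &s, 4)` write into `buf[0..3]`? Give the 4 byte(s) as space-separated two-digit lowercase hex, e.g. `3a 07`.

44 bb d2 30

rsvd:12 = 2884 → 0xb44 << 0 → word 0x00000b44
cnt:2 = -1 → 0x3 << 12 → word 0x00003b44
state:18 = 49994 → 0xc34a << 14 → word 0x30d2bb44
word = 0x30d2bb44 → little-endian bytes:
  [0]=0x44  [1]=0xbb  [2]=0xd2  [3]=0x30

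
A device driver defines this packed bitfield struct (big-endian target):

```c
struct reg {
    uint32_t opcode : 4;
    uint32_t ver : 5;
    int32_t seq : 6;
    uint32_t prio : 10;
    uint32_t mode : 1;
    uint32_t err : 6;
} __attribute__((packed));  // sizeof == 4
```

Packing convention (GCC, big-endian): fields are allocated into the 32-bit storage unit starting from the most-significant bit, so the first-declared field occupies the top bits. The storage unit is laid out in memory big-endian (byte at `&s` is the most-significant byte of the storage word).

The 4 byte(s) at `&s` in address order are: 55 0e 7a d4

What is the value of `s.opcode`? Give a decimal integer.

[0]=0x55 [1]=0x0e [2]=0x7a [3]=0xd4 (big-endian) → word 0x550e7ad4
opcode:4 @ bit 28 → (0x550e7ad4>>28)&0xf = 0x5  ←
ver:5 @ bit 23 → (0x550e7ad4>>23)&0x1f = 0xa
seq:6 @ bit 17 → (0x550e7ad4>>17)&0x3f = 0x7
prio:10 @ bit 7 → (0x550e7ad4>>7)&0x3ff = 0xf5
mode:1 @ bit 6 → (0x550e7ad4>>6)&0x1 = 0x1
err:6 @ bit 0 → (0x550e7ad4>>0)&0x3f = 0x14

5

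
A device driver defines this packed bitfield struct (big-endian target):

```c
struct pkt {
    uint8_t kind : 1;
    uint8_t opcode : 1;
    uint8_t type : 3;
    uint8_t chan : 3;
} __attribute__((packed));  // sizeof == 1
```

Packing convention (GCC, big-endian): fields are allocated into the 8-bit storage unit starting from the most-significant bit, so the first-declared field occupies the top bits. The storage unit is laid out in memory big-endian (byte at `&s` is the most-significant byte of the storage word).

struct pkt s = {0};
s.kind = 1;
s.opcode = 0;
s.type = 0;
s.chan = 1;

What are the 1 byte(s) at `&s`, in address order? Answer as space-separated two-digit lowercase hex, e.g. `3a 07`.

[7+:1] kind=1 & 0x1 = 0x1; word=0x80
[6+:1] opcode=0 & 0x1 = 0x0; word=0x80
[3+:3] type=0 & 0x7 = 0x0; word=0x80
[0+:3] chan=1 & 0x7 = 0x1; word=0x81
word = 0x81 → big-endian bytes:
  [0]=0x81

81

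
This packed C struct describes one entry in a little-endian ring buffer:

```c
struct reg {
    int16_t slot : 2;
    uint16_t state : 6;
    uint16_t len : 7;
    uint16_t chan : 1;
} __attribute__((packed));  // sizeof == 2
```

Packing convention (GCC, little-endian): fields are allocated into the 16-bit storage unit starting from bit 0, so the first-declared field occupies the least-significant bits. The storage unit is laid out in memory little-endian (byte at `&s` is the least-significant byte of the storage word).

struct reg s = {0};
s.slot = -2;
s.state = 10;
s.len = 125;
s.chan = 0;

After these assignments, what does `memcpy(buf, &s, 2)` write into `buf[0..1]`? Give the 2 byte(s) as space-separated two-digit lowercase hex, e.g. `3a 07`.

2a 7d

slot:2 = -2 → 0x2 << 0 → word 0x0002
state:6 = 10 → 0xa << 2 → word 0x002a
len:7 = 125 → 0x7d << 8 → word 0x7d2a
chan:1 = 0 → 0x0 << 15 → word 0x7d2a
word = 0x7d2a → little-endian bytes:
  [0]=0x2a  [1]=0x7d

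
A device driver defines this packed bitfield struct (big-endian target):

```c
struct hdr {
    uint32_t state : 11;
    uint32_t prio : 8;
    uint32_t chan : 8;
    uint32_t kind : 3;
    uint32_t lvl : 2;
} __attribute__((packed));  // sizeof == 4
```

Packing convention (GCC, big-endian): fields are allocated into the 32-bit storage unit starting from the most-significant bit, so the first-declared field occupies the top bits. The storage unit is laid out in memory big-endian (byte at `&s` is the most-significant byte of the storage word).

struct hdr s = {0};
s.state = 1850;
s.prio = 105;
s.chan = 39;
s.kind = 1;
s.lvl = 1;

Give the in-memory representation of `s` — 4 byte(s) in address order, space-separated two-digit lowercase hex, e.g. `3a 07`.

[21+:11] state=1850 & 0x7ff = 0x73a; word=0xe7400000
[13+:8] prio=105 & 0xff = 0x69; word=0xe74d2000
[5+:8] chan=39 & 0xff = 0x27; word=0xe74d24e0
[2+:3] kind=1 & 0x7 = 0x1; word=0xe74d24e4
[0+:2] lvl=1 & 0x3 = 0x1; word=0xe74d24e5
word = 0xe74d24e5 → big-endian bytes:
  [0]=0xe7  [1]=0x4d  [2]=0x24  [3]=0xe5

e7 4d 24 e5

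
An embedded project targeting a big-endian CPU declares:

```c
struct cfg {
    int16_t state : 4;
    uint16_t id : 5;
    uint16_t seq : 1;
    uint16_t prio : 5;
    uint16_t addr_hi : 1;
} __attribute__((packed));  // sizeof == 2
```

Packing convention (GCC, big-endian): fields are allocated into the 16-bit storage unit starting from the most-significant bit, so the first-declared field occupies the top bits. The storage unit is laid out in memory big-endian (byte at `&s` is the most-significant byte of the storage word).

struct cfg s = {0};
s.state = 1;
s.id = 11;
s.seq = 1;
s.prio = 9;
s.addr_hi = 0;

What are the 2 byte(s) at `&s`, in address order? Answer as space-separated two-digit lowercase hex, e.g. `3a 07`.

[12+:4] state=1 & 0xf = 0x1; word=0x1000
[7+:5] id=11 & 0x1f = 0xb; word=0x1580
[6+:1] seq=1 & 0x1 = 0x1; word=0x15c0
[1+:5] prio=9 & 0x1f = 0x9; word=0x15d2
[0+:1] addr_hi=0 & 0x1 = 0x0; word=0x15d2
word = 0x15d2 → big-endian bytes:
  [0]=0x15  [1]=0xd2

15 d2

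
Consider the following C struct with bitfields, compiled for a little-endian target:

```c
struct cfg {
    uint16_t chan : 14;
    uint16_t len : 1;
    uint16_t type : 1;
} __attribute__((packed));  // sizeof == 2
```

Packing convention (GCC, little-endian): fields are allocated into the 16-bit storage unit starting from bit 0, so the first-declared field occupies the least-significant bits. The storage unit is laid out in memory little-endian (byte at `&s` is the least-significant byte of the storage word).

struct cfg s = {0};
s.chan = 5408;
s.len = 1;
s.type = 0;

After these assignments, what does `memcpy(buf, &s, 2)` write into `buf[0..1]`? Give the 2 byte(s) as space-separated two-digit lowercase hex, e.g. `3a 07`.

20 55

chan (14b) val=5408 bits=0x1520 at bit 0: 0x1520
len (1b) val=1 bits=0x1 at bit 14: 0x5520
type (1b) val=0 bits=0x0 at bit 15: 0x5520
word = 0x5520 → little-endian bytes:
  [0]=0x20  [1]=0x55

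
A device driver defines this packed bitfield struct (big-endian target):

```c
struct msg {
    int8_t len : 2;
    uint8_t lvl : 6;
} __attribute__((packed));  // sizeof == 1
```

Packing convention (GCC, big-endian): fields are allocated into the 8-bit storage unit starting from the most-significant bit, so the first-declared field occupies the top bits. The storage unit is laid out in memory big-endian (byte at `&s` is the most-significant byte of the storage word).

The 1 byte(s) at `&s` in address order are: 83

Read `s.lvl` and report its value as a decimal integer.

[0]=0x83 (big-endian) → word 0x83
len:2 @ bit 6 → (0x83>>6)&0x3 = 0x2
lvl:6 @ bit 0 → (0x83>>0)&0x3f = 0x3  ←

3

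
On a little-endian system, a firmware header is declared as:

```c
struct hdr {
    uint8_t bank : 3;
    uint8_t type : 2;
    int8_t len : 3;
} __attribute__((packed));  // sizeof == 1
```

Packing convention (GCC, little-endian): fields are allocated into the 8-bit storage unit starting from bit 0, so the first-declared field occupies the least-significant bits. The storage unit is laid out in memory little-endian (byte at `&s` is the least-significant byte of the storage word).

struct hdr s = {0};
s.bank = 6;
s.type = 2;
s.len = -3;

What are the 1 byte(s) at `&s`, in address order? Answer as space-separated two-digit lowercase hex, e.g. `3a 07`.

[0+:3] bank=6 & 0x7 = 0x6; word=0x06
[3+:2] type=2 & 0x3 = 0x2; word=0x16
[5+:3] len=-3 & 0x7 = 0x5; word=0xb6
word = 0xb6 → little-endian bytes:
  [0]=0xb6

b6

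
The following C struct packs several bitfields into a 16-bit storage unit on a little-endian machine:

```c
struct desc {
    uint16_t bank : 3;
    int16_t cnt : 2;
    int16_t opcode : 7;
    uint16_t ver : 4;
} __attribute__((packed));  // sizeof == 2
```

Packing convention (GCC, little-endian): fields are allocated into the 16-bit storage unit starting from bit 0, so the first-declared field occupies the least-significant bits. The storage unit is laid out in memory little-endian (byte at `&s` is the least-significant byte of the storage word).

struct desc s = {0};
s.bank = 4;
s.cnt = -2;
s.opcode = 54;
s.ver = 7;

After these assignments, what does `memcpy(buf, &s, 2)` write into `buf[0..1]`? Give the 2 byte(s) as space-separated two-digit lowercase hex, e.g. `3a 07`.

d4 76

bank (3b) val=4 bits=0x4 at bit 0: 0x0004
cnt (2b) val=-2 bits=0x2 at bit 3: 0x0014
opcode (7b) val=54 bits=0x36 at bit 5: 0x06d4
ver (4b) val=7 bits=0x7 at bit 12: 0x76d4
word = 0x76d4 → little-endian bytes:
  [0]=0xd4  [1]=0x76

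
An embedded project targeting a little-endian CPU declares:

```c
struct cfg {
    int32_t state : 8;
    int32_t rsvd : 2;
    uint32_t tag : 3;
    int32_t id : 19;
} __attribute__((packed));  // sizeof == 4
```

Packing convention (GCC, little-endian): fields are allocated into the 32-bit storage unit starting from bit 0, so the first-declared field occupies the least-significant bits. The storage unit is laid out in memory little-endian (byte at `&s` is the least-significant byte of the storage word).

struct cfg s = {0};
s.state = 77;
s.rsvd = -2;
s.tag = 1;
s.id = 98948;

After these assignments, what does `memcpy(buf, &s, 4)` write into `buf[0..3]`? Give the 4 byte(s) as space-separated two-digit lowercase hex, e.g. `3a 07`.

[0+:8] state=77 & 0xff = 0x4d; word=0x0000004d
[8+:2] rsvd=-2 & 0x3 = 0x2; word=0x0000024d
[10+:3] tag=1 & 0x7 = 0x1; word=0x0000064d
[13+:19] id=98948 & 0x7ffff = 0x18284; word=0x3050864d
word = 0x3050864d → little-endian bytes:
  [0]=0x4d  [1]=0x86  [2]=0x50  [3]=0x30

4d 86 50 30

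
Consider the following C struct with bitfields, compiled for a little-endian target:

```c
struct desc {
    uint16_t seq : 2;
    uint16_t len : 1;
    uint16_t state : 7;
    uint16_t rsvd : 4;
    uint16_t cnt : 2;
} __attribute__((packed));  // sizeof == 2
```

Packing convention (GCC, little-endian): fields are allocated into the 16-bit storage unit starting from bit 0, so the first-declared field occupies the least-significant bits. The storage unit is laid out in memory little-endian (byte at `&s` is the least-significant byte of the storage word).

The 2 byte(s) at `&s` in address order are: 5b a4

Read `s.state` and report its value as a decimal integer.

[0]=0x5b [1]=0xa4 (little-endian) → word 0xa45b
seq:2 @ bit 0 → (0xa45b>>0)&0x3 = 0x3
len:1 @ bit 2 → (0xa45b>>2)&0x1 = 0x0
state:7 @ bit 3 → (0xa45b>>3)&0x7f = 0xb  ←
rsvd:4 @ bit 10 → (0xa45b>>10)&0xf = 0x9
cnt:2 @ bit 14 → (0xa45b>>14)&0x3 = 0x2

11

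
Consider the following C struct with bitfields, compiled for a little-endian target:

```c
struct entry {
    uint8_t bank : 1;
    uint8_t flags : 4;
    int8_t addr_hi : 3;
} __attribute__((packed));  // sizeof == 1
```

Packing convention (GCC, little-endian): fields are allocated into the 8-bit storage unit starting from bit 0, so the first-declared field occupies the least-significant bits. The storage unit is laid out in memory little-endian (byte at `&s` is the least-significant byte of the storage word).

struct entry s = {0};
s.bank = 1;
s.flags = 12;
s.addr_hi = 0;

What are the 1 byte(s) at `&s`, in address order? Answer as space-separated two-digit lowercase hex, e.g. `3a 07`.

19

[0+:1] bank=1 & 0x1 = 0x1; word=0x01
[1+:4] flags=12 & 0xf = 0xc; word=0x19
[5+:3] addr_hi=0 & 0x7 = 0x0; word=0x19
word = 0x19 → little-endian bytes:
  [0]=0x19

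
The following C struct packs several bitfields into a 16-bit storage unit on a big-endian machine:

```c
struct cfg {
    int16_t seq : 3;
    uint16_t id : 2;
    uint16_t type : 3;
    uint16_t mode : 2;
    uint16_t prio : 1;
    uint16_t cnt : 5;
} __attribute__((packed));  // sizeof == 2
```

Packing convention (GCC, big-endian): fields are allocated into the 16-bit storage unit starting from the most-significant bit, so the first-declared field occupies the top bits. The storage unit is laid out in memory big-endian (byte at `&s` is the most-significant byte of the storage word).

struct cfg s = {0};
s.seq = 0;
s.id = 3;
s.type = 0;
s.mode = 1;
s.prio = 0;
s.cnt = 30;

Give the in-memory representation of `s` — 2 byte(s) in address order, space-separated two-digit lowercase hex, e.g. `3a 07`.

seq (3b) val=0 bits=0x0 at bit 13: 0x0000
id (2b) val=3 bits=0x3 at bit 11: 0x1800
type (3b) val=0 bits=0x0 at bit 8: 0x1800
mode (2b) val=1 bits=0x1 at bit 6: 0x1840
prio (1b) val=0 bits=0x0 at bit 5: 0x1840
cnt (5b) val=30 bits=0x1e at bit 0: 0x185e
word = 0x185e → big-endian bytes:
  [0]=0x18  [1]=0x5e

18 5e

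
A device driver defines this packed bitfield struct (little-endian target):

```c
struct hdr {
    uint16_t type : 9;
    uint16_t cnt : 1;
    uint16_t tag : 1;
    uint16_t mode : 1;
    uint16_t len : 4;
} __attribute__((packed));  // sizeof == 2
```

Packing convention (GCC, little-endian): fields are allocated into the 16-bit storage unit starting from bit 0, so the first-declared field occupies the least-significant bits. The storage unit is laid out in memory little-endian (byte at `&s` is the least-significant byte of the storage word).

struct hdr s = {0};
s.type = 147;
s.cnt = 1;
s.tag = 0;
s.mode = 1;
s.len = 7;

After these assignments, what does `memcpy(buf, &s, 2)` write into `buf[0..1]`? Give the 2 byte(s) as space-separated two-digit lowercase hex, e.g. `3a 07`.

type (9b) val=147 bits=0x93 at bit 0: 0x0093
cnt (1b) val=1 bits=0x1 at bit 9: 0x0293
tag (1b) val=0 bits=0x0 at bit 10: 0x0293
mode (1b) val=1 bits=0x1 at bit 11: 0x0a93
len (4b) val=7 bits=0x7 at bit 12: 0x7a93
word = 0x7a93 → little-endian bytes:
  [0]=0x93  [1]=0x7a

93 7a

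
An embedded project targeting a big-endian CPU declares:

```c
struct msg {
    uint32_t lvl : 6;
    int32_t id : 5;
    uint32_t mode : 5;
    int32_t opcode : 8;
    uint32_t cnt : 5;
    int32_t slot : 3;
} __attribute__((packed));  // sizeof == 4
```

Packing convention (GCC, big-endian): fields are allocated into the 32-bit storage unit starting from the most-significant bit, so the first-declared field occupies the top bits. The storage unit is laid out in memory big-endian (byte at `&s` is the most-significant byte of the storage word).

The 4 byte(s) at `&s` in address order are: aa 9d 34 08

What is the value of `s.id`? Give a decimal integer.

-12

[0]=0xaa [1]=0x9d [2]=0x34 [3]=0x08 (big-endian) → word 0xaa9d3408
lvl [26+:6] = (word>>26) & 0x3f = 42
id [21+:5] = (word>>21) & 0x1f = 20  ←
mode [16+:5] = (word>>16) & 0x1f = 29
opcode [8+:8] = (word>>8) & 0xff = 52
cnt [3+:5] = (word>>3) & 0x1f = 1
slot [0+:3] = (word>>0) & 0x7 = 0
id signed 5b, MSB=1: 20 - 32 = -12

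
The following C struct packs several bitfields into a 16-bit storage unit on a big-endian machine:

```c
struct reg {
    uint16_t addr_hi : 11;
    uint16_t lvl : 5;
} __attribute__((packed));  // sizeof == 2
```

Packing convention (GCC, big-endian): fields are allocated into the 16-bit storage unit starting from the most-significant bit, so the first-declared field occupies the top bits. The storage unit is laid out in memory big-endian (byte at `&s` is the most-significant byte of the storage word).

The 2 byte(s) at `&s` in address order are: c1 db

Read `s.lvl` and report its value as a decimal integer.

27

[0]=0xc1 [1]=0xdb (big-endian) → word 0xc1db
addr_hi:11 @ bit 5 → (0xc1db>>5)&0x7ff = 0x60e
lvl:5 @ bit 0 → (0xc1db>>0)&0x1f = 0x1b  ←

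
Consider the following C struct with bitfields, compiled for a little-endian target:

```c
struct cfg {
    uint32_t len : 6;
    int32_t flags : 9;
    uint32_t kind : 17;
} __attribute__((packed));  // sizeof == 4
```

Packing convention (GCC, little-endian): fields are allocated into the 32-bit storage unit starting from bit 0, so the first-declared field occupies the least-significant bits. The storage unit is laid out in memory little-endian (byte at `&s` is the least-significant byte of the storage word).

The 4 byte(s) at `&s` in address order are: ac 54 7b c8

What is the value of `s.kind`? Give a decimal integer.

[0]=0xac [1]=0x54 [2]=0x7b [3]=0xc8 (little-endian) → word 0xc87b54ac
len:6 @ bit 0 → (0xc87b54ac>>0)&0x3f = 0x2c
flags:9 @ bit 6 → (0xc87b54ac>>6)&0x1ff = 0x152
kind:17 @ bit 15 → (0xc87b54ac>>15)&0x1ffff = 0x190f6  ←

102646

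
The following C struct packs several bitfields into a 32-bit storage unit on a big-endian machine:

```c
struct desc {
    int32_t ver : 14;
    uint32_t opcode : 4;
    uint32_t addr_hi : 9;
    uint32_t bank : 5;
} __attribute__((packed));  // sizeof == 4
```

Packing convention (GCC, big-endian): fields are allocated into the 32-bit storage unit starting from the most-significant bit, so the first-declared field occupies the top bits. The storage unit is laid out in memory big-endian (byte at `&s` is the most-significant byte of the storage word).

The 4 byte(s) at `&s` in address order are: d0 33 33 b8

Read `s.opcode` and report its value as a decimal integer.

[0]=0xd0 [1]=0x33 [2]=0x33 [3]=0xb8 (big-endian) → word 0xd03333b8
ver:14 @ bit 18 → (0xd03333b8>>18)&0x3fff = 0x340c
opcode:4 @ bit 14 → (0xd03333b8>>14)&0xf = 0xc  ←
addr_hi:9 @ bit 5 → (0xd03333b8>>5)&0x1ff = 0x19d
bank:5 @ bit 0 → (0xd03333b8>>0)&0x1f = 0x18

12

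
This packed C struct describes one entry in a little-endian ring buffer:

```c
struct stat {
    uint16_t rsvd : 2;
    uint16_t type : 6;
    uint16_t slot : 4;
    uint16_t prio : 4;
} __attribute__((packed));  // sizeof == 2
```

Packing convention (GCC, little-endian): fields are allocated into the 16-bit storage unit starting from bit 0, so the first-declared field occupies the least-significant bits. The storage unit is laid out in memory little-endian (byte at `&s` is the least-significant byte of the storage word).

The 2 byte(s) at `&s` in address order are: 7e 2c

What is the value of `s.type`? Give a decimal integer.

[0]=0x7e [1]=0x2c (little-endian) → word 0x2c7e
rsvd:2 @ bit 0 → (0x2c7e>>0)&0x3 = 0x2
type:6 @ bit 2 → (0x2c7e>>2)&0x3f = 0x1f  ←
slot:4 @ bit 8 → (0x2c7e>>8)&0xf = 0xc
prio:4 @ bit 12 → (0x2c7e>>12)&0xf = 0x2

31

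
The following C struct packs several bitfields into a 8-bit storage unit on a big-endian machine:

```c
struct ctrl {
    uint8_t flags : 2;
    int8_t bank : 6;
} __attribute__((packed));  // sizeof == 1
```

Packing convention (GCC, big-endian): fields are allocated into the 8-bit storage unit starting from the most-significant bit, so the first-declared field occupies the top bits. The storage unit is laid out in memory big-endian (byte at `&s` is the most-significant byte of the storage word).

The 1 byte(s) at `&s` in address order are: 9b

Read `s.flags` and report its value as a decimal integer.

2

[0]=0x9b (big-endian) → word 0x9b
flags [6+:2] = (word>>6) & 0x3 = 2  ←
bank [0+:6] = (word>>0) & 0x3f = 27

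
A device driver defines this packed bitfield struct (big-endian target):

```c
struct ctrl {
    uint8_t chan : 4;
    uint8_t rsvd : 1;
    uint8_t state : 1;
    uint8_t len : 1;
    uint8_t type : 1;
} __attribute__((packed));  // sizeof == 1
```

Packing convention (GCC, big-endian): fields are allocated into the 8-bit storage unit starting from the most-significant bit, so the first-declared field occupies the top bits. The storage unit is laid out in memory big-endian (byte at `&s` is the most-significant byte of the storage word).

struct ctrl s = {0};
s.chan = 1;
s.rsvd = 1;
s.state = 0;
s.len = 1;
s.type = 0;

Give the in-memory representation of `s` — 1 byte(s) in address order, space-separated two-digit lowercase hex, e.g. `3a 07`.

[4+:4] chan=1 & 0xf = 0x1; word=0x10
[3+:1] rsvd=1 & 0x1 = 0x1; word=0x18
[2+:1] state=0 & 0x1 = 0x0; word=0x18
[1+:1] len=1 & 0x1 = 0x1; word=0x1a
[0+:1] type=0 & 0x1 = 0x0; word=0x1a
word = 0x1a → big-endian bytes:
  [0]=0x1a

1a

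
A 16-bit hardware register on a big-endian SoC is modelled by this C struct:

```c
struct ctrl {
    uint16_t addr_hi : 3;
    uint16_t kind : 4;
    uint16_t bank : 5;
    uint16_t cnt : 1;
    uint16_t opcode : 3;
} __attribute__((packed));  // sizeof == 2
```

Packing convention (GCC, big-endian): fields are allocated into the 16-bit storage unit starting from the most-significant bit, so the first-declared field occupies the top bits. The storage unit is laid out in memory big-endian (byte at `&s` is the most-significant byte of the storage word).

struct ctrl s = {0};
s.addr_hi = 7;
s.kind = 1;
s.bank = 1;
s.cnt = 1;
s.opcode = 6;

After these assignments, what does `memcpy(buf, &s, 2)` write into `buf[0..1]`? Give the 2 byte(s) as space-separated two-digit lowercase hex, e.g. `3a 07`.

addr_hi (3b) val=7 bits=0x7 at bit 13: 0xe000
kind (4b) val=1 bits=0x1 at bit 9: 0xe200
bank (5b) val=1 bits=0x1 at bit 4: 0xe210
cnt (1b) val=1 bits=0x1 at bit 3: 0xe218
opcode (3b) val=6 bits=0x6 at bit 0: 0xe21e
word = 0xe21e → big-endian bytes:
  [0]=0xe2  [1]=0x1e

e2 1e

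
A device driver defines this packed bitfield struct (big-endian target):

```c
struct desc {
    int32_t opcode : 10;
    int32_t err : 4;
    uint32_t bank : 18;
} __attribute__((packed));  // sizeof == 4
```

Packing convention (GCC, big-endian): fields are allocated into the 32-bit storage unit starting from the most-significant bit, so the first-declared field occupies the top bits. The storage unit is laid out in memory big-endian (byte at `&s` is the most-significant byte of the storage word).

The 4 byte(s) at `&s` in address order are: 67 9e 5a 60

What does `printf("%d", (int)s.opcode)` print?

414

[0]=0x67 [1]=0x9e [2]=0x5a [3]=0x60 (big-endian) → word 0x679e5a60
opcode [22+:10] = (word>>22) & 0x3ff = 414  ←
err [18+:4] = (word>>18) & 0xf = 7
bank [0+:18] = (word>>0) & 0x3ffff = 154208
opcode signed 10b, MSB=0: value = 414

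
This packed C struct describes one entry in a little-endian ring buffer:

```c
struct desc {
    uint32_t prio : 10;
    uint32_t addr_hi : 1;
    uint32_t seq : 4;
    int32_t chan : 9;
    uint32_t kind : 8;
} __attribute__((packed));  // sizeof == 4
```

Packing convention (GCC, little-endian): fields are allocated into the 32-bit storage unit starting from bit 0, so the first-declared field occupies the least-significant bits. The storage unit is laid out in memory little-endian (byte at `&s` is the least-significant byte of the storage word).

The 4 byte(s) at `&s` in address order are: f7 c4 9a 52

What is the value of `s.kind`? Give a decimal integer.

82

[0]=0xf7 [1]=0xc4 [2]=0x9a [3]=0x52 (little-endian) → word 0x529ac4f7
prio [0+:10] = (word>>0) & 0x3ff = 247
addr_hi [10+:1] = (word>>10) & 0x1 = 1
seq [11+:4] = (word>>11) & 0xf = 8
chan [15+:9] = (word>>15) & 0x1ff = 309
kind [24+:8] = (word>>24) & 0xff = 82  ←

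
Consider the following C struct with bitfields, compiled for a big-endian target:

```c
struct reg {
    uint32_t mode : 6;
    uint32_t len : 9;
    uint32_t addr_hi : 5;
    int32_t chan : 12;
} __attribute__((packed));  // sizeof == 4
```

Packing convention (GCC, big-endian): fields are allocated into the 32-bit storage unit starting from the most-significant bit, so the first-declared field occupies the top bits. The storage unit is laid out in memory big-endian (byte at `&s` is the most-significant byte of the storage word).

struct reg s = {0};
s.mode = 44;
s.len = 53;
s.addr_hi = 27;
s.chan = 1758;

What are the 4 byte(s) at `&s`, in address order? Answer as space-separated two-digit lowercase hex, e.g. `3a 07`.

mode:6 = 44 → 0x2c << 26 → word 0xb0000000
len:9 = 53 → 0x35 << 17 → word 0xb06a0000
addr_hi:5 = 27 → 0x1b << 12 → word 0xb06bb000
chan:12 = 1758 → 0x6de << 0 → word 0xb06bb6de
word = 0xb06bb6de → big-endian bytes:
  [0]=0xb0  [1]=0x6b  [2]=0xb6  [3]=0xde

b0 6b b6 de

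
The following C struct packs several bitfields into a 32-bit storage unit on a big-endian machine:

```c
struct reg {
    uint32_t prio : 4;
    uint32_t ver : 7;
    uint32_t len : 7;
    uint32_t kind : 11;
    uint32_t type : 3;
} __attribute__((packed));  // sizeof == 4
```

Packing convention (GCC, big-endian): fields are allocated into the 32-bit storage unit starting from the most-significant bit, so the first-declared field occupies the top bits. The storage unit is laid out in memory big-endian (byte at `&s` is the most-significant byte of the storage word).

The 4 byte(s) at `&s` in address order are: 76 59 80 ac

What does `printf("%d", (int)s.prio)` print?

[0]=0x76 [1]=0x59 [2]=0x80 [3]=0xac (big-endian) → word 0x765980ac
prio [28+:4] = (word>>28) & 0xf = 7  ←
ver [21+:7] = (word>>21) & 0x7f = 50
len [14+:7] = (word>>14) & 0x7f = 102
kind [3+:11] = (word>>3) & 0x7ff = 21
type [0+:3] = (word>>0) & 0x7 = 4

7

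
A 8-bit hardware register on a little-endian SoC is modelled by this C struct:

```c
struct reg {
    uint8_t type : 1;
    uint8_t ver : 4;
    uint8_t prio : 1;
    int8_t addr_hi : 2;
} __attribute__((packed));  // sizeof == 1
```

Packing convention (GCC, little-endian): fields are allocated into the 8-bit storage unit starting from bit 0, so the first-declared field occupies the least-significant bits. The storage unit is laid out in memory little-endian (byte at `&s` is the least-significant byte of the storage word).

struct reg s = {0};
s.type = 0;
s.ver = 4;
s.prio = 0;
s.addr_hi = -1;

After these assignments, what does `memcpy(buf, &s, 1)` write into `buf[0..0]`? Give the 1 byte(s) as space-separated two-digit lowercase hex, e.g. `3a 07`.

[0+:1] type=0 & 0x1 = 0x0; word=0x00
[1+:4] ver=4 & 0xf = 0x4; word=0x08
[5+:1] prio=0 & 0x1 = 0x0; word=0x08
[6+:2] addr_hi=-1 & 0x3 = 0x3; word=0xc8
word = 0xc8 → little-endian bytes:
  [0]=0xc8

c8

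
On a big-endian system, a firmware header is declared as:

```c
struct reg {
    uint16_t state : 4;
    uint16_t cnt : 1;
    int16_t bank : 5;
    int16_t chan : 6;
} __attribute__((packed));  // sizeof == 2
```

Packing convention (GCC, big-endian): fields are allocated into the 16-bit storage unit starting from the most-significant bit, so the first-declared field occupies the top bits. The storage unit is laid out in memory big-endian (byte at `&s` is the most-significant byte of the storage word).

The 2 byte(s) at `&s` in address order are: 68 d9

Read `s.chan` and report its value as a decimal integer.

25

[0]=0x68 [1]=0xd9 (big-endian) → word 0x68d9
state [12+:4] = (word>>12) & 0xf = 6
cnt [11+:1] = (word>>11) & 0x1 = 1
bank [6+:5] = (word>>6) & 0x1f = 3
chan [0+:6] = (word>>0) & 0x3f = 25  ←
chan signed 6b, MSB=0: value = 25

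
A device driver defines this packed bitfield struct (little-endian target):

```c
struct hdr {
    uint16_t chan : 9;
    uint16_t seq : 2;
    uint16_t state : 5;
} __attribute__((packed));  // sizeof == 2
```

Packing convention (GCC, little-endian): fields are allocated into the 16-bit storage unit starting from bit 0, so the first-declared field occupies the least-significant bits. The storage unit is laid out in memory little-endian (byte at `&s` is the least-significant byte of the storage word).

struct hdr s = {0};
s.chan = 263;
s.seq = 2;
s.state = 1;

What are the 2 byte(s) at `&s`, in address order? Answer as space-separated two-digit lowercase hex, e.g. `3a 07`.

07 0d

[0+:9] chan=263 & 0x1ff = 0x107; word=0x0107
[9+:2] seq=2 & 0x3 = 0x2; word=0x0507
[11+:5] state=1 & 0x1f = 0x1; word=0x0d07
word = 0x0d07 → little-endian bytes:
  [0]=0x07  [1]=0x0d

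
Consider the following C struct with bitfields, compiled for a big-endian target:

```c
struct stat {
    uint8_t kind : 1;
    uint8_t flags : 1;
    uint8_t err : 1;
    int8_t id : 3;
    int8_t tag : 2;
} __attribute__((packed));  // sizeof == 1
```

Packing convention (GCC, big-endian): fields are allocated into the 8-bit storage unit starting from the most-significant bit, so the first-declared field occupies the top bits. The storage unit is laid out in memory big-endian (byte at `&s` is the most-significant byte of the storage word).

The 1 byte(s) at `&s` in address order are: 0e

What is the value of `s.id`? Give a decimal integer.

3

[0]=0x0e (big-endian) → word 0x0e
kind:1 @ bit 7 → (0x0e>>7)&0x1 = 0x0
flags:1 @ bit 6 → (0x0e>>6)&0x1 = 0x0
err:1 @ bit 5 → (0x0e>>5)&0x1 = 0x0
id:3 @ bit 2 → (0x0e>>2)&0x7 = 0x3  ←
tag:2 @ bit 0 → (0x0e>>0)&0x3 = 0x2
id signed 3b, MSB=0: value = 3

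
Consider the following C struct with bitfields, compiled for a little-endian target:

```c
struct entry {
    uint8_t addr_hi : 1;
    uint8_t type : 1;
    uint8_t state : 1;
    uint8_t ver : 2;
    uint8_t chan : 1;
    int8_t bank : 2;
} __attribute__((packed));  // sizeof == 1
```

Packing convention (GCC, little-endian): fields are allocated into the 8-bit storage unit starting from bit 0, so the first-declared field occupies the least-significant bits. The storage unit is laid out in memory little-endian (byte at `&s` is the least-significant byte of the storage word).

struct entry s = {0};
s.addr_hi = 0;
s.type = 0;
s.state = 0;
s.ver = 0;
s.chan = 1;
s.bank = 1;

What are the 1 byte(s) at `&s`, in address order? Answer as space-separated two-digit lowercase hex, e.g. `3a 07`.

60

addr_hi:1 = 0 → 0x0 << 0 → word 0x00
type:1 = 0 → 0x0 << 1 → word 0x00
state:1 = 0 → 0x0 << 2 → word 0x00
ver:2 = 0 → 0x0 << 3 → word 0x00
chan:1 = 1 → 0x1 << 5 → word 0x20
bank:2 = 1 → 0x1 << 6 → word 0x60
word = 0x60 → little-endian bytes:
  [0]=0x60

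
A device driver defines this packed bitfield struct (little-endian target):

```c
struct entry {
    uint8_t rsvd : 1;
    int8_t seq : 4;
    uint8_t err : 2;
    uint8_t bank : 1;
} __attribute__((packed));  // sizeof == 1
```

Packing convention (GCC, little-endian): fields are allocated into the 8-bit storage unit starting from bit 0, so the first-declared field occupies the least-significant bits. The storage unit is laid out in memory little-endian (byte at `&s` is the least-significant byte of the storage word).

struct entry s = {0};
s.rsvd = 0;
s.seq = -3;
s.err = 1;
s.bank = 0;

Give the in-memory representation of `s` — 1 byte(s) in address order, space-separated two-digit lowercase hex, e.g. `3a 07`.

3a

rsvd (1b) val=0 bits=0x0 at bit 0: 0x00
seq (4b) val=-3 bits=0xd at bit 1: 0x1a
err (2b) val=1 bits=0x1 at bit 5: 0x3a
bank (1b) val=0 bits=0x0 at bit 7: 0x3a
word = 0x3a → little-endian bytes:
  [0]=0x3a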